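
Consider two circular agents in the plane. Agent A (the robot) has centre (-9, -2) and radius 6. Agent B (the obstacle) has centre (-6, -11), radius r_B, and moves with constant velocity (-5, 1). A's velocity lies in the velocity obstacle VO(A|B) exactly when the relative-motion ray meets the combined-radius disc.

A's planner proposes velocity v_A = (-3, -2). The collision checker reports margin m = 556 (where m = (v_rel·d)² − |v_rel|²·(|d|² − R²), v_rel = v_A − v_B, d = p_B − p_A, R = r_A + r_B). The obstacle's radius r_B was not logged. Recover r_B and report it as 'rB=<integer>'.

m = 556
d = (3, -9);  v_rel = (2, -3),  |v_rel|² = 13
v_rel×d = (2)·(-9) − (-3)·(3) = -9
since m = R²·13 − (-9)²:  R² = (81 + 556) / 13 = 49
R = √49 = 7  ⇒  r_B = 7 − 6 = 1

rB=1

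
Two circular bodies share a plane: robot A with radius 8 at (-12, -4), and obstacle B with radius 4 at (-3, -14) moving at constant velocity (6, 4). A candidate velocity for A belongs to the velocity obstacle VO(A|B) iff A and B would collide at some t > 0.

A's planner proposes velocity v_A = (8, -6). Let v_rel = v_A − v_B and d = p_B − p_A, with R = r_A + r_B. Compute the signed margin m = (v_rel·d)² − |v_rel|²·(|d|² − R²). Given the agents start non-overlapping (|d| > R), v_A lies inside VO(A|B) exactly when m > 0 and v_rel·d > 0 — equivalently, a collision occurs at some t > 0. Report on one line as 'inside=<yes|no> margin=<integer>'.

d = (9, -10),  |d|² = 181;  R = 8+4 = 12,  c = 181−12² = 37
v_rel = (2, -10),  |v_rel|² = 104;  v_rel·d = (2)·(9) + (-10)·(-10) = 118
104·t² − 236·t + 37 = 0  ⇒  m = 118² − 104·37 = 10076
m = 10076 > 0,  v_rel·d = 118 > 0  ⇒  inside

inside=yes margin=10076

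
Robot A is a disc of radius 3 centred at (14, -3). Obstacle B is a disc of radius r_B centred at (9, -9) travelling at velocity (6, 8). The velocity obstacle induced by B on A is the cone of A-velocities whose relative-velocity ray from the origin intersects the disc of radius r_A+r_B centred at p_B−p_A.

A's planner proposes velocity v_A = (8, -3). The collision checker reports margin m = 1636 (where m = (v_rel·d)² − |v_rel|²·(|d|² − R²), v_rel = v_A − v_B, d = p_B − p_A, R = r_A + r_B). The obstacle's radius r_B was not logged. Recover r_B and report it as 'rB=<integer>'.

m = 1636
d = (-5, -6);  v_rel = (2, -11),  |v_rel|² = 125
v_rel×d = (2)·(-6) − (-11)·(-5) = -67
since m = R²·125 − (-67)²:  R² = (4489 + 1636) / 125 = 49
R = √49 = 7  ⇒  r_B = 7 − 3 = 4

rB=4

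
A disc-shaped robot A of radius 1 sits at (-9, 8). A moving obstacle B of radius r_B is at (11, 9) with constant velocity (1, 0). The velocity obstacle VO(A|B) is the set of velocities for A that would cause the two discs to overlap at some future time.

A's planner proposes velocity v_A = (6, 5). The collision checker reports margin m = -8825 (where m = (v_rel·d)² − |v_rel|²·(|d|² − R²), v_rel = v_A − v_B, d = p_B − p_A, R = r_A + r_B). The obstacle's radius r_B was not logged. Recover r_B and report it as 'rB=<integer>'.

m = -8825
d = (20, 1);  v_rel = (5, 5),  |v_rel|² = 50
v_rel×d = (5)·(1) − (5)·(20) = -95
since m = R²·50 − (-95)²:  R² = (9025 + -8825) / 50 = 4
R = √4 = 2  ⇒  r_B = 2 − 1 = 1

rB=1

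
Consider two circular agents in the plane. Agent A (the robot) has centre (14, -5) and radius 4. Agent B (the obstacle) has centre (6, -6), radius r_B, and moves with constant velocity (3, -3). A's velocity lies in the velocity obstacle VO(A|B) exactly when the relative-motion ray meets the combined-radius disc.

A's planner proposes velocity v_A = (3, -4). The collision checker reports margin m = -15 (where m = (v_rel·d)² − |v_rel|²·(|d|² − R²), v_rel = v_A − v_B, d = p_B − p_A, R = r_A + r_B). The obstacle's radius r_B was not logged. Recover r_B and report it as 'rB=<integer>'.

m = -15
d = (-8, -1);  v_rel = (0, -1),  |v_rel|² = 1
v_rel×d = (0)·(-1) − (-1)·(-8) = -8
since m = R²·1 − (-8)²:  R² = (64 + -15) / 1 = 49
R = √49 = 7  ⇒  r_B = 7 − 4 = 3

rB=3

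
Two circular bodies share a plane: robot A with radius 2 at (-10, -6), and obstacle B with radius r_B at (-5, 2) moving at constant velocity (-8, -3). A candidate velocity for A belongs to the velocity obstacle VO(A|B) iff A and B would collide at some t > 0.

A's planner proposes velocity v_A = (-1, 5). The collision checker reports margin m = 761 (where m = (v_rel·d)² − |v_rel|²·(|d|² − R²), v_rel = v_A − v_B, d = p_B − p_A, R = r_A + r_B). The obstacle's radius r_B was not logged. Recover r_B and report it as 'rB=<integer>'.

m = 761
d = (5, 8);  v_rel = (7, 8),  |v_rel|² = 113
v_rel×d = (7)·(8) − (8)·(5) = 16
since m = R²·113 − 16²:  R² = (256 + 761) / 113 = 9
R = √9 = 3  ⇒  r_B = 3 − 2 = 1

rB=1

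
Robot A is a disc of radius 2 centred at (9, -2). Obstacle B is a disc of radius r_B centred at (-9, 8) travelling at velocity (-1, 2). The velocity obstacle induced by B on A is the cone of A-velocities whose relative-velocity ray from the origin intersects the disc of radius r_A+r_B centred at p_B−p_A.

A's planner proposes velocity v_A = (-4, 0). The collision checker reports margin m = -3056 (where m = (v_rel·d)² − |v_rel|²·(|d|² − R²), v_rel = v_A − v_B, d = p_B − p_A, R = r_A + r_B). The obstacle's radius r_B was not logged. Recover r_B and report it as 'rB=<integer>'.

m = -3056
d = (-18, 10);  v_rel = (-3, -2),  |v_rel|² = 13
v_rel×d = (-3)·(10) − (-2)·(-18) = -66
since m = R²·13 − (-66)²:  R² = (4356 + -3056) / 13 = 100
R = √100 = 10  ⇒  r_B = 10 − 2 = 8

rB=8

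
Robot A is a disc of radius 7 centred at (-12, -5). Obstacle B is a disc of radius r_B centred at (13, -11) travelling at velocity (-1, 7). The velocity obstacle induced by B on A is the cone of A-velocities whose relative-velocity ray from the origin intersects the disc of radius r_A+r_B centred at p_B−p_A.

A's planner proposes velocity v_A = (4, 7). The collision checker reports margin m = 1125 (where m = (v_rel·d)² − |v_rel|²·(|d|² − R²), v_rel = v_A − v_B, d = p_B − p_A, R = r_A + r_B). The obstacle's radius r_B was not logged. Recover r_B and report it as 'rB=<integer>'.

m = 1125
d = (25, -6);  v_rel = (5, 0),  |v_rel|² = 25
v_rel×d = (5)·(-6) − (0)·(25) = -30
since m = R²·25 − (-30)²:  R² = (900 + 1125) / 25 = 81
R = √81 = 9  ⇒  r_B = 9 − 7 = 2

rB=2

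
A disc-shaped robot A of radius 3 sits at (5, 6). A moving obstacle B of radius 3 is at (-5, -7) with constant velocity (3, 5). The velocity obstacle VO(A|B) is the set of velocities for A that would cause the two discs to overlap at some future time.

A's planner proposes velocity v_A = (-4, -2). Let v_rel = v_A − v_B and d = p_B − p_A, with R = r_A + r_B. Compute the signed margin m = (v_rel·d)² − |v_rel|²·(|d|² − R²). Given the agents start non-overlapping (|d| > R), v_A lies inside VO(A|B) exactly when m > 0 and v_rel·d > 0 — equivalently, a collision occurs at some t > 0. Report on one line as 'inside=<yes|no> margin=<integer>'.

d = (-10, -13),  |d|² = 269;  R = 3+3 = 6,  c = 269−6² = 233
v_rel = (-7, -7),  |v_rel|² = 98;  v_rel·d = (-7)·(-10) + (-7)·(-13) = 161
98·t² − 322·t + 233 = 0  ⇒  m = 161² − 98·233 = 3087
m = 3087 > 0,  v_rel·d = 161 > 0  ⇒  inside

inside=yes margin=3087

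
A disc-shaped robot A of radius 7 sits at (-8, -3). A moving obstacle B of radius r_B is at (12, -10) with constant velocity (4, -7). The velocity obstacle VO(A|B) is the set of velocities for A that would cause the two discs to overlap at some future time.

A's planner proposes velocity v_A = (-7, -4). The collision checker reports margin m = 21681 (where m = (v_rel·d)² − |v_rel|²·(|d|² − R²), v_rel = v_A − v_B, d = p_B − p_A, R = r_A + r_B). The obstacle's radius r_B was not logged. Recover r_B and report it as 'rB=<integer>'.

m = 21681
d = (20, -7);  v_rel = (-11, 3),  |v_rel|² = 130
v_rel×d = (-11)·(-7) − (3)·(20) = 17
since m = R²·130 − 17²:  R² = (289 + 21681) / 130 = 169
R = √169 = 13  ⇒  r_B = 13 − 7 = 6

rB=6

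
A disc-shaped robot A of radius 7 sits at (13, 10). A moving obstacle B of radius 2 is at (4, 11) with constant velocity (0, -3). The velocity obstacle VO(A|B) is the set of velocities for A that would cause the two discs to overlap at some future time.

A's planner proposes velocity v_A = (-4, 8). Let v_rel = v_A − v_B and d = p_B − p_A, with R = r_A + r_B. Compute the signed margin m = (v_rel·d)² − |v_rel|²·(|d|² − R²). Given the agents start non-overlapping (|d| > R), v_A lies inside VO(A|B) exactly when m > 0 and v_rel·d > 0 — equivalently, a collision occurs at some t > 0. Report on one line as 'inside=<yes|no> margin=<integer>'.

d = (-9, 1),  |d|² = 82;  R = 7+2 = 9,  c = 82−9² = 1
v_rel = (-4, 11),  |v_rel|² = 137;  v_rel·d = (-4)·(-9) + (11)·(1) = 47
137·t² − 94·t + 1 = 0  ⇒  m = 47² − 137·1 = 2072
m = 2072 > 0,  v_rel·d = 47 > 0  ⇒  inside

inside=yes margin=2072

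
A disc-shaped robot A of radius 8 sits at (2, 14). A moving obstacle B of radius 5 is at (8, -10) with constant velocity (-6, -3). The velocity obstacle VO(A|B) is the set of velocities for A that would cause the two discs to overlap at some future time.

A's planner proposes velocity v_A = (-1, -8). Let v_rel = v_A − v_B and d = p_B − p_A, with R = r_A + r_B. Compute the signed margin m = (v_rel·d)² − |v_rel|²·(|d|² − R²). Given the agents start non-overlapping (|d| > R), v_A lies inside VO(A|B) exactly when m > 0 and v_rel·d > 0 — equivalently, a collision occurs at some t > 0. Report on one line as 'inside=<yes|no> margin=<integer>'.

d = (6, -24),  |d|² = 612;  R = 8+5 = 13,  c = 612−13² = 443
v_rel = (5, -5),  |v_rel|² = 50;  v_rel·d = (5)·(6) + (-5)·(-24) = 150
50·t² − 300·t + 443 = 0  ⇒  m = 150² − 50·443 = 350
m = 350 > 0,  v_rel·d = 150 > 0  ⇒  inside

inside=yes margin=350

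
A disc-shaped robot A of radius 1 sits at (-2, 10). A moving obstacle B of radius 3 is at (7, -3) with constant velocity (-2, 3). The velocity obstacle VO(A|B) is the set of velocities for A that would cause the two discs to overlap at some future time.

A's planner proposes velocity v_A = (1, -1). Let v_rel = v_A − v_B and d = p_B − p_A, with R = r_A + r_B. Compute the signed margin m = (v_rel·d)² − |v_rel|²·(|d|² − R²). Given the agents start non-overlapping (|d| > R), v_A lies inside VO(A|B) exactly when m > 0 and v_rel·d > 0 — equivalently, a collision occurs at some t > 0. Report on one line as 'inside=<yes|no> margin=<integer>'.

d = (9, -13),  |d|² = 250;  R = 1+3 = 4,  c = 250−4² = 234
v_rel = (3, -4),  |v_rel|² = 25;  v_rel·d = (3)·(9) + (-4)·(-13) = 79
25·t² − 158·t + 234 = 0  ⇒  m = 79² − 25·234 = 391
m = 391 > 0,  v_rel·d = 79 > 0  ⇒  inside

inside=yes margin=391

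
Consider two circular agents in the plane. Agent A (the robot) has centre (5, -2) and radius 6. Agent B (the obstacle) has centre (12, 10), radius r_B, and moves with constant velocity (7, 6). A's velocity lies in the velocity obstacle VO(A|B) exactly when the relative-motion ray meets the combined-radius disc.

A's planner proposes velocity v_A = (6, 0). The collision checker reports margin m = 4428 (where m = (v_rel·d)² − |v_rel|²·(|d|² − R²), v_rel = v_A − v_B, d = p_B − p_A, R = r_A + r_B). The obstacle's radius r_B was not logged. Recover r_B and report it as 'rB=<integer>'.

m = 4428
d = (7, 12);  v_rel = (-1, -6),  |v_rel|² = 37
v_rel×d = (-1)·(12) − (-6)·(7) = 30
since m = R²·37 − 30²:  R² = (900 + 4428) / 37 = 144
R = √144 = 12  ⇒  r_B = 12 − 6 = 6

rB=6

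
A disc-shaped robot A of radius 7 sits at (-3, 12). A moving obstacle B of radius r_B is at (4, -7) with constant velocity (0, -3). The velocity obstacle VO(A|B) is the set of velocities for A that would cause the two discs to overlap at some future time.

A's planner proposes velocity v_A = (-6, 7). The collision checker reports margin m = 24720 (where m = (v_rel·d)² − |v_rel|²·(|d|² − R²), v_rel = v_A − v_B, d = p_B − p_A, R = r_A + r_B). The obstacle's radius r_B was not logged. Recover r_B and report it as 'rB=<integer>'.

m = 24720
d = (7, -19);  v_rel = (-6, 10),  |v_rel|² = 136
v_rel×d = (-6)·(-19) − (10)·(7) = 44
since m = R²·136 − 44²:  R² = (1936 + 24720) / 136 = 196
R = √196 = 14  ⇒  r_B = 14 − 7 = 7

rB=7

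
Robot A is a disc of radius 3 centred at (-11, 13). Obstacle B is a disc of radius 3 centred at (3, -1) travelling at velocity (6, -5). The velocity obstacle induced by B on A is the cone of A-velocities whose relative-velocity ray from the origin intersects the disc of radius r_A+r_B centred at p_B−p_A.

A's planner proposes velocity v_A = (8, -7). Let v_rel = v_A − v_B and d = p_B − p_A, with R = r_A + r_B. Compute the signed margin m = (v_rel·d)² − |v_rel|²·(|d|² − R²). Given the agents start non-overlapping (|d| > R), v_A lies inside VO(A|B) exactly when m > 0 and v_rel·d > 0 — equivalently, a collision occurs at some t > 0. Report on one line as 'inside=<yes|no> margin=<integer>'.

d = (14, -14),  |d|² = 392;  R = 3+3 = 6,  c = 392−6² = 356
v_rel = (2, -2),  |v_rel|² = 8;  v_rel·d = (2)·(14) + (-2)·(-14) = 56
8·t² − 112·t + 356 = 0  ⇒  m = 56² − 8·356 = 288
m = 288 > 0,  v_rel·d = 56 > 0  ⇒  inside

inside=yes margin=288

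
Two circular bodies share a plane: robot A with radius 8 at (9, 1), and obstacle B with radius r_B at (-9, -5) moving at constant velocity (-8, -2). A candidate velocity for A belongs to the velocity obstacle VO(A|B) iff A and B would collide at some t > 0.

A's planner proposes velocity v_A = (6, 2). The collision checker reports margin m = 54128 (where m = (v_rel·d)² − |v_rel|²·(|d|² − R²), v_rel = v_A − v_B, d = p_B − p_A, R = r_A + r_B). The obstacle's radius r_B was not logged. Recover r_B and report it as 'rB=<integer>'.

m = 54128
d = (-18, -6);  v_rel = (14, 4),  |v_rel|² = 212
v_rel×d = (14)·(-6) − (4)·(-18) = -12
since m = R²·212 − (-12)²:  R² = (144 + 54128) / 212 = 256
R = √256 = 16  ⇒  r_B = 16 − 8 = 8

rB=8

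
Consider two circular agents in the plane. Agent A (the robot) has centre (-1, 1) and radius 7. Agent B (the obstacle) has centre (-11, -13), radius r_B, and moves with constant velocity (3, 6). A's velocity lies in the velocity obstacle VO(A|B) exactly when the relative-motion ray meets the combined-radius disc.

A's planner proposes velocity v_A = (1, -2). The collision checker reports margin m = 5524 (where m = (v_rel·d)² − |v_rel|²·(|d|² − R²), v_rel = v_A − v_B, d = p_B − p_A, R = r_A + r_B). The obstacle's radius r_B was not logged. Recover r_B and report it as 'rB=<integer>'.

m = 5524
d = (-10, -14);  v_rel = (-2, -8),  |v_rel|² = 68
v_rel×d = (-2)·(-14) − (-8)·(-10) = -52
since m = R²·68 − (-52)²:  R² = (2704 + 5524) / 68 = 121
R = √121 = 11  ⇒  r_B = 11 − 7 = 4

rB=4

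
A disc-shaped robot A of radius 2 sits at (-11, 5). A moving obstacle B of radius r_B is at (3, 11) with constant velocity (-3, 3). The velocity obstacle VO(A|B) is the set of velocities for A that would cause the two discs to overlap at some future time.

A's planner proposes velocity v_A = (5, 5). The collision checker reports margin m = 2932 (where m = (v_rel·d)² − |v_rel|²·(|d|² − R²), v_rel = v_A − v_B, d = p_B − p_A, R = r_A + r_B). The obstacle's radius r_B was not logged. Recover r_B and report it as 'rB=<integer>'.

m = 2932
d = (14, 6);  v_rel = (8, 2),  |v_rel|² = 68
v_rel×d = (8)·(6) − (2)·(14) = 20
since m = R²·68 − 20²:  R² = (400 + 2932) / 68 = 49
R = √49 = 7  ⇒  r_B = 7 − 2 = 5

rB=5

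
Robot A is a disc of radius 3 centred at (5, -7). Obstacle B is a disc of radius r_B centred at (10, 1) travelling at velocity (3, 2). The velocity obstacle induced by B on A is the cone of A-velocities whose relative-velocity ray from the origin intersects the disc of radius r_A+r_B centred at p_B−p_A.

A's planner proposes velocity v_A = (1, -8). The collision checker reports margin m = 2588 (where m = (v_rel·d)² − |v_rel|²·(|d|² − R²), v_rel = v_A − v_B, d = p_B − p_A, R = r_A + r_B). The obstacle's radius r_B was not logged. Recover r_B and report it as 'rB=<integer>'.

m = 2588
d = (5, 8);  v_rel = (-2, -10),  |v_rel|² = 104
v_rel×d = (-2)·(8) − (-10)·(5) = 34
since m = R²·104 − 34²:  R² = (1156 + 2588) / 104 = 36
R = √36 = 6  ⇒  r_B = 6 − 3 = 3

rB=3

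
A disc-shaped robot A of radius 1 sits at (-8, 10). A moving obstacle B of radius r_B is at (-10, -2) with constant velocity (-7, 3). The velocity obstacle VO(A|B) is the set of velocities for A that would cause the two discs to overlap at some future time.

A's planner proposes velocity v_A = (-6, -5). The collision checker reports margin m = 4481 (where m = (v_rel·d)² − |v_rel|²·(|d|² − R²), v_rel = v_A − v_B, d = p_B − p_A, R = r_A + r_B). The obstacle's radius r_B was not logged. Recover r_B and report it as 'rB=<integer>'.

m = 4481
d = (-2, -12);  v_rel = (1, -8),  |v_rel|² = 65
v_rel×d = (1)·(-12) − (-8)·(-2) = -28
since m = R²·65 − (-28)²:  R² = (784 + 4481) / 65 = 81
R = √81 = 9  ⇒  r_B = 9 − 1 = 8

rB=8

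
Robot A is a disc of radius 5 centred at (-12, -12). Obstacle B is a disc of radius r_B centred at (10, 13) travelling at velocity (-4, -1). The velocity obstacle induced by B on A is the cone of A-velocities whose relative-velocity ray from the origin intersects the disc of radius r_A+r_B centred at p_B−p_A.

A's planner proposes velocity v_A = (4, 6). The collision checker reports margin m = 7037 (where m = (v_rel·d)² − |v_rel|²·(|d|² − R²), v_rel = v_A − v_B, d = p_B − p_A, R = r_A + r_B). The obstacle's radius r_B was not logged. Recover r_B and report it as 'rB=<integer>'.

m = 7037
d = (22, 25);  v_rel = (8, 7),  |v_rel|² = 113
v_rel×d = (8)·(25) − (7)·(22) = 46
since m = R²·113 − 46²:  R² = (2116 + 7037) / 113 = 81
R = √81 = 9  ⇒  r_B = 9 − 5 = 4

rB=4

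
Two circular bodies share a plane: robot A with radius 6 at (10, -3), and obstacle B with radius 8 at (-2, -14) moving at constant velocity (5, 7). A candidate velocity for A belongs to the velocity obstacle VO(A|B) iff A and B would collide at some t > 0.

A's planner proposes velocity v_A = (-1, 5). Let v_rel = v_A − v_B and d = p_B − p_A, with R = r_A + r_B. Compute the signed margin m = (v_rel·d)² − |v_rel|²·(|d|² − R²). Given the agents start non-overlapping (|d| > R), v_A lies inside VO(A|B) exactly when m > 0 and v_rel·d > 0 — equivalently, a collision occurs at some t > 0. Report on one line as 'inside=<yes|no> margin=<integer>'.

d = (-12, -11),  |d|² = 265;  R = 6+8 = 14,  c = 265−14² = 69
v_rel = (-6, -2),  |v_rel|² = 40;  v_rel·d = (-6)·(-12) + (-2)·(-11) = 94
40·t² − 188·t + 69 = 0  ⇒  m = 94² − 40·69 = 6076
m = 6076 > 0,  v_rel·d = 94 > 0  ⇒  inside

inside=yes margin=6076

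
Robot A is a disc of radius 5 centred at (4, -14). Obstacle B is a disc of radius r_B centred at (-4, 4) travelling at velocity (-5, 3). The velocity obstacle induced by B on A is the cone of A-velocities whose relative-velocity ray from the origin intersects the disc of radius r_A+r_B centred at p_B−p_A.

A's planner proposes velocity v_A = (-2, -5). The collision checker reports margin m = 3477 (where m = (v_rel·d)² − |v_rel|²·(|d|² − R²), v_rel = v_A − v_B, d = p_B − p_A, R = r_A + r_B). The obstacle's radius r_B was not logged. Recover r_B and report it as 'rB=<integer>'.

m = 3477
d = (-8, 18);  v_rel = (3, -8),  |v_rel|² = 73
v_rel×d = (3)·(18) − (-8)·(-8) = -10
since m = R²·73 − (-10)²:  R² = (100 + 3477) / 73 = 49
R = √49 = 7  ⇒  r_B = 7 − 5 = 2

rB=2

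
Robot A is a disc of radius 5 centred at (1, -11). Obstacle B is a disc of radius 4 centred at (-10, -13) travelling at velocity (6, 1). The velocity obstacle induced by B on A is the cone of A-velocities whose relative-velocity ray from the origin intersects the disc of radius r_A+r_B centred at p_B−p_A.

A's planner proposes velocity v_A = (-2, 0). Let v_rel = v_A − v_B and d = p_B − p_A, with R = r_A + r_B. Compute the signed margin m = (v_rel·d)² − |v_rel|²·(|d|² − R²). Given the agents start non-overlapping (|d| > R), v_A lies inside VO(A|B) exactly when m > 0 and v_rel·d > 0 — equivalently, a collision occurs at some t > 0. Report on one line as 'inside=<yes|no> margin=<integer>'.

d = (-11, -2),  |d|² = 125;  R = 5+4 = 9,  c = 125−9² = 44
v_rel = (-8, -1),  |v_rel|² = 65;  v_rel·d = (-8)·(-11) + (-1)·(-2) = 90
65·t² − 180·t + 44 = 0  ⇒  m = 90² − 65·44 = 5240
m = 5240 > 0,  v_rel·d = 90 > 0  ⇒  inside

inside=yes margin=5240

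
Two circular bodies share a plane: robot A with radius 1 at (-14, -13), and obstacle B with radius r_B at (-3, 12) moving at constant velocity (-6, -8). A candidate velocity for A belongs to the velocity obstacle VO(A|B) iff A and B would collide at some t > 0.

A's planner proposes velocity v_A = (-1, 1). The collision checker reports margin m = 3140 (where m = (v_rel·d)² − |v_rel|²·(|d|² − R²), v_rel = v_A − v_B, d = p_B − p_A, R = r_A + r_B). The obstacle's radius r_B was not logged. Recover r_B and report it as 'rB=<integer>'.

m = 3140
d = (11, 25);  v_rel = (5, 9),  |v_rel|² = 106
v_rel×d = (5)·(25) − (9)·(11) = 26
since m = R²·106 − 26²:  R² = (676 + 3140) / 106 = 36
R = √36 = 6  ⇒  r_B = 6 − 1 = 5

rB=5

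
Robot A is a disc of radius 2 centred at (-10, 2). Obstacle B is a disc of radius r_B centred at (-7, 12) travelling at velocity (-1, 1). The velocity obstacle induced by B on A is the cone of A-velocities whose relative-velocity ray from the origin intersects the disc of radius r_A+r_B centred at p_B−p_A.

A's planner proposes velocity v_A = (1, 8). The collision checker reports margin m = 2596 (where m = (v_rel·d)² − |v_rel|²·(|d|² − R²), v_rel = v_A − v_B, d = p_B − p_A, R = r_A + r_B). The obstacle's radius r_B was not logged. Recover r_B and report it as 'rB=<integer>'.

m = 2596
d = (3, 10);  v_rel = (2, 7),  |v_rel|² = 53
v_rel×d = (2)·(10) − (7)·(3) = -1
since m = R²·53 − (-1)²:  R² = (1 + 2596) / 53 = 49
R = √49 = 7  ⇒  r_B = 7 − 2 = 5

rB=5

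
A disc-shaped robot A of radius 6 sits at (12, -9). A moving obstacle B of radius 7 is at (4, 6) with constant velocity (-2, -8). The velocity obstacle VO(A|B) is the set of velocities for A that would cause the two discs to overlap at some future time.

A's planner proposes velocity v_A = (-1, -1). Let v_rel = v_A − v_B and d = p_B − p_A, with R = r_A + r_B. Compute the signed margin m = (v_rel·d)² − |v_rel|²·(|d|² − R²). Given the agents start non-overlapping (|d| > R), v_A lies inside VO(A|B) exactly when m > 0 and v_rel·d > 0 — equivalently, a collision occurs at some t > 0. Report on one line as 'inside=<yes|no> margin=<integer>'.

d = (-8, 15),  |d|² = 289;  R = 6+7 = 13,  c = 289−13² = 120
v_rel = (1, 7),  |v_rel|² = 50;  v_rel·d = (1)·(-8) + (7)·(15) = 97
50·t² − 194·t + 120 = 0  ⇒  m = 97² − 50·120 = 3409
m = 3409 > 0,  v_rel·d = 97 > 0  ⇒  inside

inside=yes margin=3409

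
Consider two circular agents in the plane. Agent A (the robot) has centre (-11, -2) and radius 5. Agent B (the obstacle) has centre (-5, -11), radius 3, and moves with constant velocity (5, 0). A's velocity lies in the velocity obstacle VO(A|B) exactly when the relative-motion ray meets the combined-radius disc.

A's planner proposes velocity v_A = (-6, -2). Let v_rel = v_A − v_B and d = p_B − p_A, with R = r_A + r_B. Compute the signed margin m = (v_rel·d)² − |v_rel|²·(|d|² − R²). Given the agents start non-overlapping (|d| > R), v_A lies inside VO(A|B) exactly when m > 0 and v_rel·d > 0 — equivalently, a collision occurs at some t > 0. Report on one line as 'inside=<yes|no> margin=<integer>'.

d = (6, -9),  |d|² = 117;  R = 5+3 = 8,  c = 117−8² = 53
v_rel = (-11, -2),  |v_rel|² = 125;  v_rel·d = (-11)·(6) + (-2)·(-9) = -48
125·t² + 96·t + 53 = 0  ⇒  m = (-48)² − 125·53 = -4321
m = -4321 < 0,  v_rel·d = -48 < 0  ⇒  outside

inside=no margin=-4321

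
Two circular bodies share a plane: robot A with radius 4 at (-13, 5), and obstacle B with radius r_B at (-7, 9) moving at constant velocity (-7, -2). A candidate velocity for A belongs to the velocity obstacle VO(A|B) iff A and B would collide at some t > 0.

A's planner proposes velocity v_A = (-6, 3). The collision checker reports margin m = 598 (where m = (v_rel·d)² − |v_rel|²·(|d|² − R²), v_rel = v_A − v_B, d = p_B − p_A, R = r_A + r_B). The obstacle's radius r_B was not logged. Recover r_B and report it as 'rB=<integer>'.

m = 598
d = (6, 4);  v_rel = (1, 5),  |v_rel|² = 26
v_rel×d = (1)·(4) − (5)·(6) = -26
since m = R²·26 − (-26)²:  R² = (676 + 598) / 26 = 49
R = √49 = 7  ⇒  r_B = 7 − 4 = 3

rB=3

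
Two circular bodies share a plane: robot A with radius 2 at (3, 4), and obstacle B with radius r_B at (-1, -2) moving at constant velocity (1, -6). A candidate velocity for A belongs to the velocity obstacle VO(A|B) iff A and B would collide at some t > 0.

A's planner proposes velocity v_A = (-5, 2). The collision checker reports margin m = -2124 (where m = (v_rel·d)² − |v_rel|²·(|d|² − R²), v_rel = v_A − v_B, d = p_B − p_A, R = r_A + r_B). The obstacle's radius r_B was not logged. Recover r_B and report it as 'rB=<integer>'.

m = -2124
d = (-4, -6);  v_rel = (-6, 8),  |v_rel|² = 100
v_rel×d = (-6)·(-6) − (8)·(-4) = 68
since m = R²·100 − 68²:  R² = (4624 + -2124) / 100 = 25
R = √25 = 5  ⇒  r_B = 5 − 2 = 3

rB=3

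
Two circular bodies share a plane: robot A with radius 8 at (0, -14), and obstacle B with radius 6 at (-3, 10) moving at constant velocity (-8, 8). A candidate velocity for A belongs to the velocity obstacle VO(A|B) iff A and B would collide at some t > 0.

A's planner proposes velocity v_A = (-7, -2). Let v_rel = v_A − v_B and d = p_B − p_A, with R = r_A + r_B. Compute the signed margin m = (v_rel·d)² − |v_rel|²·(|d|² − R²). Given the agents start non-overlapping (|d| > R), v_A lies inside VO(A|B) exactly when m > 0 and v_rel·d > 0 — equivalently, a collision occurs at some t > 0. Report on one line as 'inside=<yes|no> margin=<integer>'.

d = (-3, 24),  |d|² = 585;  R = 8+6 = 14,  c = 585−14² = 389
v_rel = (1, -10),  |v_rel|² = 101;  v_rel·d = (1)·(-3) + (-10)·(24) = -243
101·t² + 486·t + 389 = 0  ⇒  m = (-243)² − 101·389 = 19760
m = 19760 > 0,  v_rel·d = -243 < 0  ⇒  outside

inside=no margin=19760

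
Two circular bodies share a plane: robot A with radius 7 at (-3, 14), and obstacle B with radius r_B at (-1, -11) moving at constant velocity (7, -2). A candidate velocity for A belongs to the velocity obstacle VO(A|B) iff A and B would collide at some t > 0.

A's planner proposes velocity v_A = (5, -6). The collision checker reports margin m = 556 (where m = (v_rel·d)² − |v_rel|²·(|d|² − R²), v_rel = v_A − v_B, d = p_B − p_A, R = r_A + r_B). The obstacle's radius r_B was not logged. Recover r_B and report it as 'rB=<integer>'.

m = 556
d = (2, -25);  v_rel = (-2, -4),  |v_rel|² = 20
v_rel×d = (-2)·(-25) − (-4)·(2) = 58
since m = R²·20 − 58²:  R² = (3364 + 556) / 20 = 196
R = √196 = 14  ⇒  r_B = 14 − 7 = 7

rB=7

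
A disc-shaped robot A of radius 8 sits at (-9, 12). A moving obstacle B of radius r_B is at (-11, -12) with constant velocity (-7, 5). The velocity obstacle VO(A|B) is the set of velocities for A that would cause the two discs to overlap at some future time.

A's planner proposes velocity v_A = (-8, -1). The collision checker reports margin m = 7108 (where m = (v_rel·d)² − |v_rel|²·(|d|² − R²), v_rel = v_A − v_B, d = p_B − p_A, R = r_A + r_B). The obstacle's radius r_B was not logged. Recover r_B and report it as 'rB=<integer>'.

m = 7108
d = (-2, -24);  v_rel = (-1, -6),  |v_rel|² = 37
v_rel×d = (-1)·(-24) − (-6)·(-2) = 12
since m = R²·37 − 12²:  R² = (144 + 7108) / 37 = 196
R = √196 = 14  ⇒  r_B = 14 − 8 = 6

rB=6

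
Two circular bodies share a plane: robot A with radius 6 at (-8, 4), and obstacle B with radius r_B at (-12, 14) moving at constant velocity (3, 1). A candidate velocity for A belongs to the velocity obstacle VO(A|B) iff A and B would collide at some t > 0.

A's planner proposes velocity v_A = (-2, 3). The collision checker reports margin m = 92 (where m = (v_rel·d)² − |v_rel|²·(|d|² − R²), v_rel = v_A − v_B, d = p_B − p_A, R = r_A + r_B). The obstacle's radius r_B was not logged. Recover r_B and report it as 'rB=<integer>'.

m = 92
d = (-4, 10);  v_rel = (-5, 2),  |v_rel|² = 29
v_rel×d = (-5)·(10) − (2)·(-4) = -42
since m = R²·29 − (-42)²:  R² = (1764 + 92) / 29 = 64
R = √64 = 8  ⇒  r_B = 8 − 6 = 2

rB=2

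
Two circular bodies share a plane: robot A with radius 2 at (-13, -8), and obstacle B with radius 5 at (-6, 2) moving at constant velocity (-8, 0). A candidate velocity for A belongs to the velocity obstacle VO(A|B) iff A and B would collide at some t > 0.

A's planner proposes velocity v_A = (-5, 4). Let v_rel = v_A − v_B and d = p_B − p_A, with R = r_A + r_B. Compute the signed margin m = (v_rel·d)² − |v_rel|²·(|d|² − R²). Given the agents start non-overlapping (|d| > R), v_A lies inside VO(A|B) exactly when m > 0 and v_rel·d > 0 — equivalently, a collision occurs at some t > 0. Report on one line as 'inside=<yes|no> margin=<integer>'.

d = (7, 10),  |d|² = 149;  R = 2+5 = 7,  c = 149−7² = 100
v_rel = (3, 4),  |v_rel|² = 25;  v_rel·d = (3)·(7) + (4)·(10) = 61
25·t² − 122·t + 100 = 0  ⇒  m = 61² − 25·100 = 1221
m = 1221 > 0,  v_rel·d = 61 > 0  ⇒  inside

inside=yes margin=1221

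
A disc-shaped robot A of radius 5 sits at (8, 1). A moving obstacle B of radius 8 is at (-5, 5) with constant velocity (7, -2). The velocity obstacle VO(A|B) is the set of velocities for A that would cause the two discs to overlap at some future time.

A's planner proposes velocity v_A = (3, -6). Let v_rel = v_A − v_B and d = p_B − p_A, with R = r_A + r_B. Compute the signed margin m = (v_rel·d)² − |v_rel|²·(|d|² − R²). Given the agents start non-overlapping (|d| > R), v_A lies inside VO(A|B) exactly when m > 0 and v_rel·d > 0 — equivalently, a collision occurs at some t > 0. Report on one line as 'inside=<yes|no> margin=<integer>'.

d = (-13, 4),  |d|² = 185;  R = 5+8 = 13,  c = 185−13² = 16
v_rel = (-4, -4),  |v_rel|² = 32;  v_rel·d = (-4)·(-13) + (-4)·(4) = 36
32·t² − 72·t + 16 = 0  ⇒  m = 36² − 32·16 = 784
m = 784 > 0,  v_rel·d = 36 > 0  ⇒  inside

inside=yes margin=784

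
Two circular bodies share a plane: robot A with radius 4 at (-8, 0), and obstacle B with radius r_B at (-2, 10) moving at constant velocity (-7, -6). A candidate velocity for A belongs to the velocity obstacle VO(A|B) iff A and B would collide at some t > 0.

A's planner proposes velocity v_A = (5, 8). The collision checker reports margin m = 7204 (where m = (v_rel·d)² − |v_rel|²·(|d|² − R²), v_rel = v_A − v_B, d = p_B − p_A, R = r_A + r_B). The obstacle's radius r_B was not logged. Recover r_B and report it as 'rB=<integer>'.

m = 7204
d = (6, 10);  v_rel = (12, 14),  |v_rel|² = 340
v_rel×d = (12)·(10) − (14)·(6) = 36
since m = R²·340 − 36²:  R² = (1296 + 7204) / 340 = 25
R = √25 = 5  ⇒  r_B = 5 − 4 = 1

rB=1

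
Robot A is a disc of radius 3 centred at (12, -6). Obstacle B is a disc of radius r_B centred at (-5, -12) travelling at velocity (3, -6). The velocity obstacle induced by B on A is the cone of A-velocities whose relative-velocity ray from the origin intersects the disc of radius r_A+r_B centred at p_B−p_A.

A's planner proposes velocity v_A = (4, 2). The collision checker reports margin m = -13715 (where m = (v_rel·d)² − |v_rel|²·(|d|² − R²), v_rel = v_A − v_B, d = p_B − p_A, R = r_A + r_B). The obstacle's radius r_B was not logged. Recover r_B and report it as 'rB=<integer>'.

m = -13715
d = (-17, -6);  v_rel = (1, 8),  |v_rel|² = 65
v_rel×d = (1)·(-6) − (8)·(-17) = 130
since m = R²·65 − 130²:  R² = (16900 + -13715) / 65 = 49
R = √49 = 7  ⇒  r_B = 7 − 3 = 4

rB=4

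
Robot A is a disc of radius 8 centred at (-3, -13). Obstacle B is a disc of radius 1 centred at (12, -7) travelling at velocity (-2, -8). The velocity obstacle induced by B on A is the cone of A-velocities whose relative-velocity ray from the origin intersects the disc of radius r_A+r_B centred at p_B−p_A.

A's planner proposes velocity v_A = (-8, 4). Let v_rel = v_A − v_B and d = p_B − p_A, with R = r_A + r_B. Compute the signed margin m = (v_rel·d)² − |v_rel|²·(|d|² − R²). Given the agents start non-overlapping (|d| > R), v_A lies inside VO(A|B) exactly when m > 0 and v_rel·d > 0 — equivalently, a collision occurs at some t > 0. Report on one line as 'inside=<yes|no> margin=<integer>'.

d = (15, 6),  |d|² = 261;  R = 8+1 = 9,  c = 261−9² = 180
v_rel = (-6, 12),  |v_rel|² = 180;  v_rel·d = (-6)·(15) + (12)·(6) = -18
180·t² + 36·t + 180 = 0  ⇒  m = (-18)² − 180·180 = -32076
m = -32076 < 0,  v_rel·d = -18 < 0  ⇒  outside

inside=no margin=-32076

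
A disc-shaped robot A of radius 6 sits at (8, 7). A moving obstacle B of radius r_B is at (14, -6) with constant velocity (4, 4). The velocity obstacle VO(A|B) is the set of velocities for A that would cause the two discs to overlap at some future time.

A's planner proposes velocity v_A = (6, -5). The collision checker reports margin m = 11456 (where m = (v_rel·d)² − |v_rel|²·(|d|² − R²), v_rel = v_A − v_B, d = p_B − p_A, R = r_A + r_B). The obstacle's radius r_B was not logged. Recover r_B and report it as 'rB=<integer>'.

m = 11456
d = (6, -13);  v_rel = (2, -9),  |v_rel|² = 85
v_rel×d = (2)·(-13) − (-9)·(6) = 28
since m = R²·85 − 28²:  R² = (784 + 11456) / 85 = 144
R = √144 = 12  ⇒  r_B = 12 − 6 = 6

rB=6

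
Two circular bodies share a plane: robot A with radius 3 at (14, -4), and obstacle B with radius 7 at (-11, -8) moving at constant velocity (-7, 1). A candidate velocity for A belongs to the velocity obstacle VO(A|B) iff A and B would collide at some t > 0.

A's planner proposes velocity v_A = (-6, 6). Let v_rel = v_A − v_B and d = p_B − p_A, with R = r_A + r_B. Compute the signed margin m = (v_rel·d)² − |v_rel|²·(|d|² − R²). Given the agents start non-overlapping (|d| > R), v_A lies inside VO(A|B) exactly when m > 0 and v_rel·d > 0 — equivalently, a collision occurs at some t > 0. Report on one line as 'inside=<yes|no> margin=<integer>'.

d = (-25, -4),  |d|² = 641;  R = 3+7 = 10,  c = 641−10² = 541
v_rel = (1, 5),  |v_rel|² = 26;  v_rel·d = (1)·(-25) + (5)·(-4) = -45
26·t² + 90·t + 541 = 0  ⇒  m = (-45)² − 26·541 = -12041
m = -12041 < 0,  v_rel·d = -45 < 0  ⇒  outside

inside=no margin=-12041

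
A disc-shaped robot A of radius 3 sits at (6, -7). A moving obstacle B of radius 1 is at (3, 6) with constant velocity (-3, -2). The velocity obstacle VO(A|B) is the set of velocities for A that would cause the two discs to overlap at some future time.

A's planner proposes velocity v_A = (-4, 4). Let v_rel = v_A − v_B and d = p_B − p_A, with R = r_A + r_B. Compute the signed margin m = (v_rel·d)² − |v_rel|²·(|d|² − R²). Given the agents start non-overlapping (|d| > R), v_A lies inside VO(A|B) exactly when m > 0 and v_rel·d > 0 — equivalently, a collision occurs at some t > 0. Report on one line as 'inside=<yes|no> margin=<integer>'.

d = (-3, 13),  |d|² = 178;  R = 3+1 = 4,  c = 178−4² = 162
v_rel = (-1, 6),  |v_rel|² = 37;  v_rel·d = (-1)·(-3) + (6)·(13) = 81
37·t² − 162·t + 162 = 0  ⇒  m = 81² − 37·162 = 567
m = 567 > 0,  v_rel·d = 81 > 0  ⇒  inside

inside=yes margin=567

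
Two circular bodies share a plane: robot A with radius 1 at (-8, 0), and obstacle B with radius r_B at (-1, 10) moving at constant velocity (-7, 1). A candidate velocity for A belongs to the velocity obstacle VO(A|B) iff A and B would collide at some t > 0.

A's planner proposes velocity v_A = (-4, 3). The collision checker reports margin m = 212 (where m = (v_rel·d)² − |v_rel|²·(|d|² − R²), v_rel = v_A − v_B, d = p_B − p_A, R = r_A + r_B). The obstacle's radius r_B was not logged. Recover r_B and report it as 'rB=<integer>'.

m = 212
d = (7, 10);  v_rel = (3, 2),  |v_rel|² = 13
v_rel×d = (3)·(10) − (2)·(7) = 16
since m = R²·13 − 16²:  R² = (256 + 212) / 13 = 36
R = √36 = 6  ⇒  r_B = 6 − 1 = 5

rB=5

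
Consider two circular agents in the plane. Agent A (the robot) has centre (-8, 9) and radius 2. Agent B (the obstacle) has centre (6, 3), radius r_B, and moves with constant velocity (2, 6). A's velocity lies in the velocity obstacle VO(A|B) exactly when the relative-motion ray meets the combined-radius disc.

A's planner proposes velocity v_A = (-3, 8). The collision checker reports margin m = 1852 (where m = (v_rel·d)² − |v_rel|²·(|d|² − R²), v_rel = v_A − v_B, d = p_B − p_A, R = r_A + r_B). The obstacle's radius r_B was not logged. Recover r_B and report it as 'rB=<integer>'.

m = 1852
d = (14, -6);  v_rel = (-5, 2),  |v_rel|² = 29
v_rel×d = (-5)·(-6) − (2)·(14) = 2
since m = R²·29 − 2²:  R² = (4 + 1852) / 29 = 64
R = √64 = 8  ⇒  r_B = 8 − 2 = 6

rB=6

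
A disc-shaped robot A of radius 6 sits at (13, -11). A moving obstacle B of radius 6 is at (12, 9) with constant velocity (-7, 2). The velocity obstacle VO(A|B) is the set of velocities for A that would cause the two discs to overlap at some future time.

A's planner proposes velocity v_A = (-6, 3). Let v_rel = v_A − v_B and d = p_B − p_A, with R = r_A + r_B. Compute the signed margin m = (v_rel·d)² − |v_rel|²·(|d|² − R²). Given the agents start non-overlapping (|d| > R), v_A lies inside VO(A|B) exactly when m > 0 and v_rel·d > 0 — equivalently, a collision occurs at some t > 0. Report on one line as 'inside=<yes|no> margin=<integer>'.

d = (-1, 20),  |d|² = 401;  R = 6+6 = 12,  c = 401−12² = 257
v_rel = (1, 1),  |v_rel|² = 2;  v_rel·d = (1)·(-1) + (1)·(20) = 19
2·t² − 38·t + 257 = 0  ⇒  m = 19² − 2·257 = -153
m = -153 < 0,  v_rel·d = 19 > 0  ⇒  outside

inside=no margin=-153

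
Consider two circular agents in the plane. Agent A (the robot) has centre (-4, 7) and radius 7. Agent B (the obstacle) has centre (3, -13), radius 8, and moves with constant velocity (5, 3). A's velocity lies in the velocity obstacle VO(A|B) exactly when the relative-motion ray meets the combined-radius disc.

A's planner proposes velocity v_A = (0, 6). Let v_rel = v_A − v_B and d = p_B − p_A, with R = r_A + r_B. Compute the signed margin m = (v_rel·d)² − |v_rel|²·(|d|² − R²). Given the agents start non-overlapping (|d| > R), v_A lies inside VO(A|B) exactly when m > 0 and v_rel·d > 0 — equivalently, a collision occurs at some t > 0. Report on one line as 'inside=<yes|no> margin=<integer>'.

d = (7, -20),  |d|² = 449;  R = 7+8 = 15,  c = 449−15² = 224
v_rel = (-5, 3),  |v_rel|² = 34;  v_rel·d = (-5)·(7) + (3)·(-20) = -95
34·t² + 190·t + 224 = 0  ⇒  m = (-95)² − 34·224 = 1409
m = 1409 > 0,  v_rel·d = -95 < 0  ⇒  outside

inside=no margin=1409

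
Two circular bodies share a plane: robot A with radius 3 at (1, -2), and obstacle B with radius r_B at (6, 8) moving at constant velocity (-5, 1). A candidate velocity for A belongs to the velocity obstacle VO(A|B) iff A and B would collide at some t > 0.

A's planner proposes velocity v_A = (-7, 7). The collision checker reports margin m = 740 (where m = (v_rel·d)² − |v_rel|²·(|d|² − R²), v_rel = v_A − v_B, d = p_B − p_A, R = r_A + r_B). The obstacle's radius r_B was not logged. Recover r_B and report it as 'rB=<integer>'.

m = 740
d = (5, 10);  v_rel = (-2, 6),  |v_rel|² = 40
v_rel×d = (-2)·(10) − (6)·(5) = -50
since m = R²·40 − (-50)²:  R² = (2500 + 740) / 40 = 81
R = √81 = 9  ⇒  r_B = 9 − 3 = 6

rB=6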